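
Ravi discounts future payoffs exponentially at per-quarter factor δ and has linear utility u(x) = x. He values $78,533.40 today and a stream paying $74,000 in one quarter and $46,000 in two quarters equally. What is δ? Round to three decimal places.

The stream is worth 74000δ + 46000δ² today, so 74000δ + 46000δ² = 78533.40.
So 46000δ² + 74000δ − 78533.40 = 0.
δ = (−74000 + √(74000² + 4·46000·78533.40)) / (2·46000) = (−74000 + √19926145600.00) / 92000 ≈ 0.730.

δ ≈ 0.730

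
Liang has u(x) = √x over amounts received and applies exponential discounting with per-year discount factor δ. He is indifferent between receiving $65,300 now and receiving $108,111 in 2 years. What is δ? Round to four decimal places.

δ ≈ 0.8816

Equating discounted utilities: u(65300) = δ^2·u(108111) ⇒ δ^2 = u(65300)/u(108111).
With u(x) = √x: δ^2 = √65300/√108111 = √(65300/108111) = 0.77718.
So δ = 0.77718^(1/2) ≈ 0.8816.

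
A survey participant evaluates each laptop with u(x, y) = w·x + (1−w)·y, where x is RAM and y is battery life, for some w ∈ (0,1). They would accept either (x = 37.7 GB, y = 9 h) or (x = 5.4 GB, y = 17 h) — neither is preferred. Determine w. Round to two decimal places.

w = 0.20

u(37.7,9) = u(5.4,17) means w·37.7 + (1−w)·9 = w·5.4 + (1−w)·17.
w·(37.7−5.4) = (1−w)·(17−9), i.e. w·32.3 = (1−w)·8.
So w/(1−w) = 8/32.3 = 0.2477, giving w = 8/(32.3+8) = 0.20.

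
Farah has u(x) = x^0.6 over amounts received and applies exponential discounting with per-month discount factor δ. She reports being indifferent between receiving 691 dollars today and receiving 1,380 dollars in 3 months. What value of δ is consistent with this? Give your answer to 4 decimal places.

δ ≈ 0.8708

Equating discounted utilities: u(691) = δ^3·u(1380) ⇒ δ^3 = u(691)/u(1380).
With u(x) = x^0.6: δ^3 = 691^0.6/1380^0.6 = (691/1380)^0.6 = 0.66033.
So δ = 0.66033^(1/3) ≈ 0.8708.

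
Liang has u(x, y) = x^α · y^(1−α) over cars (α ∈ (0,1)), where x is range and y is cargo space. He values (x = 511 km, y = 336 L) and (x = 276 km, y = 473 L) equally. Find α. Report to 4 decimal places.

α ≈ 0.3570

Set the two utilities equal: 511^α·336^(1−α) = 276^α·473^(1−α).
Taking logs: α·ln 511 + (1−α)·ln 336 = α·ln 276 + (1−α)·ln 473, i.e. α·0.6159687 = (1−α)·0.3419842.
So α/(1−α) = (0.3419842)/(0.6159687) = 0.5551974, and α = 0.5551974/1.5551974 ≈ 0.3570.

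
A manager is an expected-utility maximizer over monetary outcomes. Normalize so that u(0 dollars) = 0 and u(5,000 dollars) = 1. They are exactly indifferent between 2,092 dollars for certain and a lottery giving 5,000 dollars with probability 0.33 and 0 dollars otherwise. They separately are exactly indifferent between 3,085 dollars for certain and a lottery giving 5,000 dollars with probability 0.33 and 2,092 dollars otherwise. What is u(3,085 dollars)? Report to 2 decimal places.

First, u(2,092 dollars) = 0.33·u(5,000 dollars) + 0.67·u(0 dollars) = 0.33.
Chaining: u(3,085 dollars) = 0.33·1.00 + 0.67·0.33 = 0.5511.

0.55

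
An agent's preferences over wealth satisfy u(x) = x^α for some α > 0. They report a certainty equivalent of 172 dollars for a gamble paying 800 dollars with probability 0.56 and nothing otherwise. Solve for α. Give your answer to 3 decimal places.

α ≈ 0.377

The lottery's expected utility is 0.56·u(800) + 0.44·u(0) = 0.56·800^α (since u(0) = 0 for α > 0).
Equating: 172^α = 0.56·800^α, i.e. 0.2150^α = 0.56.
Take logs: α = ln 0.56 / ln(172/800) ≈ 0.37721.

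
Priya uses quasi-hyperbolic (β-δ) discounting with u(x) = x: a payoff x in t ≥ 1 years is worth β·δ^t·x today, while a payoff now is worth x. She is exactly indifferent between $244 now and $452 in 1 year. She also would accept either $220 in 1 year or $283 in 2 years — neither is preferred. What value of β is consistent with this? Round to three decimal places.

β ≈ 0.694

From the later pair, β·δ^1·220 = β·δ^2·283; dividing through, δ = 220/283 = 0.77739.
Substituting δ into 244 = β·δ·452: β = 244/(351.378) ≈ 0.694.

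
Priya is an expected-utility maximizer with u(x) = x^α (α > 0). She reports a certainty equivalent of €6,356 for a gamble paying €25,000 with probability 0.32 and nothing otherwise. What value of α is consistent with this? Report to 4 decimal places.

α ≈ 0.8320

EU(lottery) = 0.32·25000^α + 0.68·0 = 0.32·25000^α.
Equating: 6356^α = 0.32·25000^α, i.e. 0.2542^α = 0.32.
α = ln(0.32) / ln(6356/25000) = -1.1394343/-1.3694766 ≈ 0.8320.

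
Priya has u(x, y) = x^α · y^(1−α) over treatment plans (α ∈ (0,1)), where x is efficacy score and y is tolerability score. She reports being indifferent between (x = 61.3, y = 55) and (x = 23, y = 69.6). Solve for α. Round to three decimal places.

α ≈ 0.194

Set the two utilities equal: 61.3^α·55^(1−α) = 23^α·69.6^(1−α).
(61.3/23)^α = (69.6/55)^(1−α); take logs: α·ln(61.3/23) = (1−α)·ln(69.6/55), i.e. α·0.980286 = (1−α)·0.235431.
With A = 0.980286 and B = 0.235431: α·A = (1−α)·B, so α = B/(A+B) = 0.235431/1.215717 ≈ 0.194.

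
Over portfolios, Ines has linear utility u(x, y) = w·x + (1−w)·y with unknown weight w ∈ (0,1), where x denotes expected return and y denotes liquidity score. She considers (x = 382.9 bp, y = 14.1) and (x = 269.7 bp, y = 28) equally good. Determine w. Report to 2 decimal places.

w = 0.11

Indifference: w·382.9 + (1−w)·14.1 = w·269.7 + (1−w)·28.
Collecting terms: w·113.2 = (1−w)·13.9.
The marginal rate of substitution is 13.9/113.2, so w = 13.9/(113.2+13.9) = 0.11.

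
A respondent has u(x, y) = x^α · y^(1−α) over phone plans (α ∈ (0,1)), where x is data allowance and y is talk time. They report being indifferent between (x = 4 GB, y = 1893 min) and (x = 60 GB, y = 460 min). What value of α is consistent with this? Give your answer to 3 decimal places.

α ≈ 0.343

The Cobb–Douglas utilities coincide, so 4^α·1893^(1−α) = 60^α·460^(1−α).
Taking logs: α·ln 4 + (1−α)·ln 1893 = α·ln 60 + (1−α)·ln 460, i.e. α·-2.708050 = (1−α)·-1.414692.
So α/(1−α) = (-1.414692)/(-2.708050) = 0.522402, and α = 0.522402/1.522402 ≈ 0.343.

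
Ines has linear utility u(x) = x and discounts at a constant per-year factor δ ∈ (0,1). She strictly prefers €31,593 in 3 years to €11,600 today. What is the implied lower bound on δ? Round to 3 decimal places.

δ > 0.716

The preference means 11600 < δ^3·31593.
Hence δ^3 > 11600/31593 = 0.36717, and x ↦ x^(1/3) is increasing on (0,∞).
δ > 0.36717^(1/3) = 0.716.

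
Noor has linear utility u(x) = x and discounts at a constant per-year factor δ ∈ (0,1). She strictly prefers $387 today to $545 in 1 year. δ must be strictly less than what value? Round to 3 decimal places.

δ < 0.710

The preference means 387 > δ·545.
So δ < 387/545 = 0.71009.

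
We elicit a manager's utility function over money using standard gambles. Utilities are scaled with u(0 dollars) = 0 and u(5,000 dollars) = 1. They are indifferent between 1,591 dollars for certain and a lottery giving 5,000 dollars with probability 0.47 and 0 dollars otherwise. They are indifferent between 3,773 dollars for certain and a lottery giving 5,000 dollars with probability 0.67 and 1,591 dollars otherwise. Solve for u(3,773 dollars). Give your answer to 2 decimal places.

From the first indifference, u(1,591 dollars) = 0.47·u(5,000 dollars) + 0.53·u(0 dollars) = 0.47·1 + 0.53·0 = 0.47.
The second indifference gives u(3,773 dollars) = 0.67·u(5,000 dollars) + 0.33·u(1,591 dollars) = 0.67·1.00 + 0.33·0.47 = 0.8251.

0.83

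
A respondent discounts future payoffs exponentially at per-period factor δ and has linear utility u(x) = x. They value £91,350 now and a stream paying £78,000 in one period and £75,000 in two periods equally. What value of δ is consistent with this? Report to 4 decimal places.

Present value of the stream is 78000·δ + 75000·δ². Indifference gives 78000δ + 75000δ² = 91350.
That is, 75000δ² + 78000δ − 91350 = 0, a quadratic in δ.
The positive root is δ = [−78000 + √(78000² + 4·75000·91350)] / (2·75000) = (−78000 + 183000.000)/150000 ≈ 0.7000.

δ ≈ 0.7000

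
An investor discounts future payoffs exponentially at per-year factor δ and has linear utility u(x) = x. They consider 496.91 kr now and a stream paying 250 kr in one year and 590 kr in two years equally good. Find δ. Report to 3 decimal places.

δ ≈ 0.730

The stream is worth 250δ + 590δ² today, so 250δ + 590δ² = 496.91.
Rearranged: 590δ² + 250δ − 496.91 = 0.
δ = (−250 + √(250² + 4·590·496.91)) / (2·590) = (−250 + √1235207.60) / 1180 ≈ 0.730.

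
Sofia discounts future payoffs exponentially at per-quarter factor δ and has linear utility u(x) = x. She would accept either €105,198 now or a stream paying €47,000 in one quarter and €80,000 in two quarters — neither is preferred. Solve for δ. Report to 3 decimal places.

Equating present values: 105198 = 47000δ + 80000δ².
So 80000δ² + 47000δ − 105198 = 0.
δ = (−47000 + √(47000² + 4·80000·105198)) / (2·80000) = (−47000 + √35872360000.00) / 160000 ≈ 0.890.

δ ≈ 0.890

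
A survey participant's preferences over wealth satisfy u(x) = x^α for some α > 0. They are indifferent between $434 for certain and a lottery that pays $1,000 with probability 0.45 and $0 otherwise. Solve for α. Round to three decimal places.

The lottery's expected utility is 0.45·u(1000) + 0.55·u(0) = 0.45·1000^α (since u(0) = 0 for α > 0).
Equating: 434^α = 0.45·1000^α, i.e. 0.4340^α = 0.45.
α = ln(0.45) / ln(434/1000) = -0.798508/-0.834711 ≈ 0.957.

α ≈ 0.957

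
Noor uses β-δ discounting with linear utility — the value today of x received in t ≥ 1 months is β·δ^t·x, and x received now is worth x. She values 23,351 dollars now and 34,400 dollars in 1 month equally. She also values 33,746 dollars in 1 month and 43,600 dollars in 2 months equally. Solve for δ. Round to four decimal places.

Both payoffs in the second observation are in the future, so β drops out: δ^1·33746 = δ^2·43600 ⇒ δ = 33746/43600 = 0.77399.

δ ≈ 0.7740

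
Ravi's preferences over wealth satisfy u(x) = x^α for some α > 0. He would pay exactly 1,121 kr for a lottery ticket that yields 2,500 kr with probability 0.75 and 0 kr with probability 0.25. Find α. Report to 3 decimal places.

α ≈ 0.359

EU(lottery) = 0.75·2500^α + 0.25·0 = 0.75·2500^α.
Indifference: 1121^α = 0.75·2500^α, so (1121/2500)^α = 0.75.
Taking logs: α·ln(1121/2500) = ln(0.75), so α = -0.287682 / -0.802070 ≈ 0.359.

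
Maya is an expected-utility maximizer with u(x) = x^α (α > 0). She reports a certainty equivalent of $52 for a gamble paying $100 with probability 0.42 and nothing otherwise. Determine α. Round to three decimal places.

α ≈ 1.327

Since u(0) = 0, the lottery's EU is 0.42·100^α.
Equating: 52^α = 0.42·100^α, i.e. 0.5200^α = 0.42.
Taking logs: α·ln(52/100) = ln(0.42), so α = -0.867501 / -0.653926 ≈ 1.327.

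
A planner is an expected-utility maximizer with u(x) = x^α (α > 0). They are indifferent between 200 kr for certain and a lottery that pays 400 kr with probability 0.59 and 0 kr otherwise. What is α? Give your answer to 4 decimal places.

Since u(0) = 0, the lottery's EU is 0.59·400^α.
Indifference: 200^α = 0.59·400^α, so (200/400)^α = 0.59.
Take logs: α = ln 0.59 / ln(200/400) ≈ 0.761213.

α ≈ 0.7612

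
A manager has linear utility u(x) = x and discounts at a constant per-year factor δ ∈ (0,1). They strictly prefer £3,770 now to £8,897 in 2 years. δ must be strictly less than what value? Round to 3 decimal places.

Comparing present values: 3770 > δ^2·8897.
Dividing by 8897: δ^2 < 0.42374. Both sides are positive, so the square root keeps the direction.
δ < (3770/8897)^(1/2) ≈ 0.651.

δ < 0.651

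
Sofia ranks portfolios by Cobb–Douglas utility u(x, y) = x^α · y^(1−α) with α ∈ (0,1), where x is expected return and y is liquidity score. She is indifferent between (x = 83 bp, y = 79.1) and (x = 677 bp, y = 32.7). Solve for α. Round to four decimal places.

α ≈ 0.2962

The Cobb–Douglas utilities coincide, so 83^α·79.1^(1−α) = 677^α·32.7^(1−α).
(83/677)^α = (32.7/79.1)^(1−α); take logs: α·ln(83/677) = (1−α)·ln(32.7/79.1), i.e. α·-2.0988307 = (1−α)·-0.8833378.
With A = -2.0988307 and B = -0.8833378: α·A = (1−α)·B, so α = B/(A+B) = -0.8833378/-2.9821685 ≈ 0.2962.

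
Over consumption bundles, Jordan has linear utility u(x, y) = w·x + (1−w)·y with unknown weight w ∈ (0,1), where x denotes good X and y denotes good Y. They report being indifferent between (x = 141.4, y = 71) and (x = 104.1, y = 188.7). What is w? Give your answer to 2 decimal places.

u(141.4,71) = u(104.1,188.7) means w·141.4 + (1−w)·71 = w·104.1 + (1−w)·188.7.
Rearranging, 37.3·w − 117.7·(1−w) = 0.
So w/(1−w) = 117.7/37.3 = 3.1555, giving w = 117.7/(37.3+117.7) = 0.76.

w = 0.76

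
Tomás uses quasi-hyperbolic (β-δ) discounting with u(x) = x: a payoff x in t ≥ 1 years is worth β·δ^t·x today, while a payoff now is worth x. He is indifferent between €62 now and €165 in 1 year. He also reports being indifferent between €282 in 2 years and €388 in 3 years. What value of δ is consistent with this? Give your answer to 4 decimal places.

δ ≈ 0.7268

From the later pair, β·δ^2·282 = β·δ^3·388; dividing through, δ = 282/388 = 0.72680.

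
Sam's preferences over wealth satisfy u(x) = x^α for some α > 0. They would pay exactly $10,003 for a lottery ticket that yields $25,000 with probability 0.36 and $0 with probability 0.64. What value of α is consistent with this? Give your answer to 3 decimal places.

α ≈ 1.115

The lottery's expected utility is 0.36·u(25000) + 0.64·u(0) = 0.36·25000^α (since u(0) = 0 for α > 0).
Equating: 10003^α = 0.36·25000^α, i.e. 0.4001^α = 0.36.
α = ln(0.36) / ln(10003/25000) = -1.021651/-0.915991 ≈ 1.115.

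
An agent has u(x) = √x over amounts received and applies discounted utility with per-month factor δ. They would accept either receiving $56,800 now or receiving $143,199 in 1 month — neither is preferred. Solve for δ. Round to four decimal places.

δ ≈ 0.6298

Indifference means u(56800) = δ · u(143199), so δ = u(56800)/u(143199).
Since u(x) = √x, δ = √(56800/143199) = 0.62980.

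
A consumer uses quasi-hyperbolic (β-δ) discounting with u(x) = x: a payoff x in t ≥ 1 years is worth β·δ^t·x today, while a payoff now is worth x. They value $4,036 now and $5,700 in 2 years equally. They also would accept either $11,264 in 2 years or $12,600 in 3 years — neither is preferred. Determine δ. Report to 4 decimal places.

δ ≈ 0.8940

The second indifference involves only future payoffs, so β cancels: β·δ^2·11264 = β·δ^3·12600, giving δ = 11264/12600 = 0.89397.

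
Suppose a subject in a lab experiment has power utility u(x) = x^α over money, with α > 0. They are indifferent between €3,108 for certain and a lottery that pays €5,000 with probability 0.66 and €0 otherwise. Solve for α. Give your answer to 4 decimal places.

α ≈ 0.8739

Since u(0) = 0, the lottery's EU is 0.66·5000^α.
Indifference: 3108^α = 0.66·5000^α, so (3108/5000)^α = 0.66.
α = ln(0.66) / ln(3108/5000) = -0.4155154/-0.4754585 ≈ 0.8739.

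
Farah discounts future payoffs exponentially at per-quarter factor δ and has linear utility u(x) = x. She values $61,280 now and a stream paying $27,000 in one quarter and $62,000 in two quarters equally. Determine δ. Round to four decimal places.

Present value of the stream is 27000·δ + 62000·δ². Indifference gives 27000δ + 62000δ² = 61280.
That is, 62000δ² + 27000δ − 61280 = 0, a quadratic in δ.
By the quadratic formula (taking the positive root), δ = (−27000 + √15926440000.00) / 124000 ≈ 0.8000.

δ ≈ 0.8000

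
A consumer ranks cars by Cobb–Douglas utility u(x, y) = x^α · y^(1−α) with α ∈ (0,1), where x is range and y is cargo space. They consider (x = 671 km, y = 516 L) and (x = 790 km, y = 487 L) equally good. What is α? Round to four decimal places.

Indifference: 671^α · 516^(1−α) = 790^α · 487^(1−α).
Taking logs: α·ln 671 + (1−α)·ln 516 = α·ln 790 + (1−α)·ln 487, i.e. α·-0.1632638 = (1−α)·-0.0578426.
With A = -0.1632638 and B = -0.0578426: α·A = (1−α)·B, so α = B/(A+B) = -0.0578426/-0.2211064 ≈ 0.2616.

α ≈ 0.2616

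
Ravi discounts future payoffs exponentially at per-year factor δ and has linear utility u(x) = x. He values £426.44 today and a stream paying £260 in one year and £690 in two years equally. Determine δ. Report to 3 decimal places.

Present value of the stream is 260·δ + 690·δ². Indifference gives 260δ + 690δ² = 426.44.
Rearranged: 690δ² + 260δ − 426.44 = 0.
δ = (−260 + √(260² + 4·690·426.44)) / (2·690) = (−260 + √1244574.40) / 1380 ≈ 0.620.

δ ≈ 0.620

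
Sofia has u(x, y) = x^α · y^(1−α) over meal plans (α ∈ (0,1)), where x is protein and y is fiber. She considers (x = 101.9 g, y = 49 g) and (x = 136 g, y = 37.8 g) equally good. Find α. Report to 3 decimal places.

The Cobb–Douglas utilities coincide, so 101.9^α·49^(1−α) = 136^α·37.8^(1−α).
Taking logs: α·ln 101.9 + (1−α)·ln 49 = α·ln 136 + (1−α)·ln 37.8, i.e. α·-0.288663 = (1−α)·-0.259511.
With A = -0.288663 and B = -0.259511: α·A = (1−α)·B, so α = B/(A+B) = -0.259511/-0.548174 ≈ 0.473.

α ≈ 0.473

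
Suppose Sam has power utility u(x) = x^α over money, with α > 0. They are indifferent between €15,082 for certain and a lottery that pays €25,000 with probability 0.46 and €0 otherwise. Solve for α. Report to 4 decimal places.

The lottery's expected utility is 0.46·u(25000) + 0.54·u(0) = 0.46·25000^α (since u(0) = 0 for α > 0).
Indifference: 15082^α = 0.46·25000^α, so (15082/25000)^α = 0.46.
Taking logs: α·ln(15082/25000) = ln(0.46), so α = -0.7765288 / -0.5053738 ≈ 1.5365.

α ≈ 1.5365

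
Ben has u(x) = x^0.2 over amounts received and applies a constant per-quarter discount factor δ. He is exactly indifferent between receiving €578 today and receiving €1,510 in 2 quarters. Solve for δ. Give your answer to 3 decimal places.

The payoff in 2 quarters is discounted by δ^2, so u(578) = δ^2·u(1510) and δ^2 = u(578)/u(1510).
Since u(x) = x^0.2, δ^2 = (578/1510)^0.2 = 0.38278^0.2 = 0.82526.
So δ = 0.82526^(1/2) ≈ 0.908.

δ ≈ 0.908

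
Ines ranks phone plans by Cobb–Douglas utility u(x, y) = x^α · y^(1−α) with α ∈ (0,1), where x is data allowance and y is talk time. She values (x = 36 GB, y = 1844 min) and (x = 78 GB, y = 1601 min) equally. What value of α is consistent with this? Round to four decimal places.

α ≈ 0.1545

The Cobb–Douglas utilities coincide, so 36^α·1844^(1−α) = 78^α·1601^(1−α).
(36/78)^α = (1601/1844)^(1−α); take logs: α·ln(36/78) = (1−α)·ln(1601/1844), i.e. α·-0.7731899 = (1−α)·-0.1413087.
Thus α·(-0.9144986) = -0.1413087, so α = -0.1413087/-0.9144986 ≈ 0.1545.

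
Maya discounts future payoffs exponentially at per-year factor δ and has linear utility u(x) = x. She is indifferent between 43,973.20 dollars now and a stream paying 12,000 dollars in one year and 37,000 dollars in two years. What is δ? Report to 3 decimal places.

δ ≈ 0.940

Present value of the stream is 12000·δ + 37000·δ². Indifference gives 12000δ + 37000δ² = 43973.20.
That is, 37000δ² + 12000δ − 43973.20 = 0, a quadratic in δ.
The positive root is δ = [−12000 + √(12000² + 4·37000·43973.20)] / (2·37000) = (−12000 + 81560.000)/74000 ≈ 0.940.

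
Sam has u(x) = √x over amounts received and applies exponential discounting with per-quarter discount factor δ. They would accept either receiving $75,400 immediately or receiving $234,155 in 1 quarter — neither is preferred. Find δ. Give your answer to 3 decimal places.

δ ≈ 0.567

Indifference means u(75400) = δ · u(234155), so δ = u(75400)/u(234155).
With u(x) = √x: δ = √75400/√234155 = √(75400/234155) = 0.56746.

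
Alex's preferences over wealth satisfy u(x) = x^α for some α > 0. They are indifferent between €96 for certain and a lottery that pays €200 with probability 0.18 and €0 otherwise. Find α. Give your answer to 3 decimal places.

α ≈ 2.336

EU(lottery) = 0.18·200^α + 0.82·0 = 0.18·200^α.
Indifference: 96^α = 0.18·200^α, so (96/200)^α = 0.18.
Taking logs: α·ln(96/200) = ln(0.18), so α = -1.714798 / -0.733969 ≈ 2.336.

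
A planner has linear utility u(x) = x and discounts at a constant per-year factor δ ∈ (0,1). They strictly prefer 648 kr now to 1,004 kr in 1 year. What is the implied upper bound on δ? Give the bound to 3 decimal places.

δ < 0.645

Under u(x) = x this choice says 648 > δ·1004.
So δ < 648/1004 = 0.64542.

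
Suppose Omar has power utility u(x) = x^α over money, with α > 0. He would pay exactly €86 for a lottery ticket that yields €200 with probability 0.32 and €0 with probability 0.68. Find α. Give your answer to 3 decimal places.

α ≈ 1.350

EU(lottery) = 0.32·200^α + 0.68·0 = 0.32·200^α.
Setting u(86) equal to that: 86^α = 0.32·200^α ⇒ (86/200)^α = 0.32.
α = ln(0.32) / ln(86/200) = -1.139434/-0.843970 ≈ 1.350.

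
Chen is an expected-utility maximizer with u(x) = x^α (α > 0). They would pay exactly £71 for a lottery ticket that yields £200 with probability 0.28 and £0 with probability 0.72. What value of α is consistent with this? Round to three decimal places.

α ≈ 1.229

The lottery's expected utility is 0.28·u(200) + 0.72·u(0) = 0.28·200^α (since u(0) = 0 for α > 0).
Equating: 71^α = 0.28·200^α, i.e. 0.3550^α = 0.28.
α = ln(0.28) / ln(71/200) = -1.272966/-1.035637 ≈ 1.229.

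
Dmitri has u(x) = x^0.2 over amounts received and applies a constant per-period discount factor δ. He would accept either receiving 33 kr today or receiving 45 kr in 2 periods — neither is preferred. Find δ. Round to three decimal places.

Indifference means u(33) = δ^2 · u(45), so δ^2 = u(33)/u(45).
Since u(x) = x^0.2, δ^2 = (33/45)^0.2 = 0.73333^0.2 = 0.93985.
So δ = 0.93985^(1/2) ≈ 0.969.

δ ≈ 0.969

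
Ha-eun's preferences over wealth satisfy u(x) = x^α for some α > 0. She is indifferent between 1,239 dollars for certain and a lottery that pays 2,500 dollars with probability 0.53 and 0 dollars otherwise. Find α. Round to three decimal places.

The lottery's expected utility is 0.53·u(2500) + 0.47·u(0) = 0.53·2500^α (since u(0) = 0 for α > 0).
Equating: 1239^α = 0.53·2500^α, i.e. 0.4956^α = 0.53.
Take logs: α = ln 0.53 / ln(1239/2500) ≈ 0.90440.

α ≈ 0.904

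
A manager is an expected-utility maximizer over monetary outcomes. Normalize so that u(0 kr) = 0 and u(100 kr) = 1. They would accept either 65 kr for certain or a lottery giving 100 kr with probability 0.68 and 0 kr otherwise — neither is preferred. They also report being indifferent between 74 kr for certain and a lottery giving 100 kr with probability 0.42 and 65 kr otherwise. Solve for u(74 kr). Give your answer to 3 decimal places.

0.814

From the first indifference, u(65 kr) = 0.68·u(100 kr) + 0.32·u(0 kr) = 0.68·1 + 0.32·0 = 0.68.
Then u(74 kr) = 0.42·u(100 kr) + 0.58·u(65 kr) = 0.42·1.00 + 0.58·0.68 = 0.8144.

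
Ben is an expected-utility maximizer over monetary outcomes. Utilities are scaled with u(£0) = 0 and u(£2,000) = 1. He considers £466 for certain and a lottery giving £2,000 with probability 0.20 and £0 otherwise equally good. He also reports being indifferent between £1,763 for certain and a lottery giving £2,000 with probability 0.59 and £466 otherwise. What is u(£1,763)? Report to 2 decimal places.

The first gamble pins u(£466): it must equal 0.20·1 + 0.80·0 = 0.20.
Chaining: u(£1,763) = 0.59·1.00 + 0.41·0.20 = 0.6720.

0.67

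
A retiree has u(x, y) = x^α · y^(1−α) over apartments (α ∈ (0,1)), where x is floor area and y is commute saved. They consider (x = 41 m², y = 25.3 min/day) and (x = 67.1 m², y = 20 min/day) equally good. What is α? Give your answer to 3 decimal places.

α ≈ 0.323

Set the two utilities equal: 41^α·25.3^(1−α) = 67.1^α·20^(1−α).
(41/67.1)^α = (20/25.3)^(1−α); take logs: α·ln(41/67.1) = (1−α)·ln(20/25.3), i.e. α·-0.492612 = (1−α)·-0.235072.
With A = -0.492612 and B = -0.235072: α·A = (1−α)·B, so α = B/(A+B) = -0.235072/-0.727684 ≈ 0.323.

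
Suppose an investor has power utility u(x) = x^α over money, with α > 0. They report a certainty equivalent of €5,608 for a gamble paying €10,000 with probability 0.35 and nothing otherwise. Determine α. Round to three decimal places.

α ≈ 1.815

EU(lottery) = 0.35·10000^α + 0.65·0 = 0.35·10000^α.
Indifference: 5608^α = 0.35·10000^α, so (5608/10000)^α = 0.35.
Take logs: α = ln 0.35 / ln(5608/10000) ≈ 1.81507.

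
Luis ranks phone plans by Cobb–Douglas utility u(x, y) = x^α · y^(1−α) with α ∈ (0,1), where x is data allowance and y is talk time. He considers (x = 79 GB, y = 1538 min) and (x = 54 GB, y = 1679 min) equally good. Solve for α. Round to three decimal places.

α ≈ 0.187

The Cobb–Douglas utilities coincide, so 79^α·1538^(1−α) = 54^α·1679^(1−α).
(79/54)^α = (1679/1538)^(1−α); take logs: α·ln(79/54) = (1−α)·ln(1679/1538), i.e. α·0.380464 = (1−α)·0.087716.
So α/(1−α) = (0.087716)/(0.380464) = 0.230550, and α = 0.230550/1.230550 ≈ 0.187.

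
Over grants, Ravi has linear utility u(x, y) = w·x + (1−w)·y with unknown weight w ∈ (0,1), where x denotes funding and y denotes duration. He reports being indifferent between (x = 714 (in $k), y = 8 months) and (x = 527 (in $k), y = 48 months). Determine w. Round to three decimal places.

w = 0.176

Equating utilities: w·714 + (1−w)·8 = w·527 + (1−w)·48.
Rearranging, 187·w − 40·(1−w) = 0.
Hence w = 40/(187+40) = 40/227 = 0.176.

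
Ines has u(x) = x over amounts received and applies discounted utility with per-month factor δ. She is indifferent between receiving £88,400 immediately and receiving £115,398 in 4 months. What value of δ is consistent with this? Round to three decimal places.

δ ≈ 0.936

Indifference means u(88400) = δ^4 · u(115398), so δ^4 = u(88400)/u(115398).
With u(x) = x: δ^4 = 88400/115398 = 0.76604.
Taking the 4th root: δ = 0.76604^(1/4) ≈ 0.936.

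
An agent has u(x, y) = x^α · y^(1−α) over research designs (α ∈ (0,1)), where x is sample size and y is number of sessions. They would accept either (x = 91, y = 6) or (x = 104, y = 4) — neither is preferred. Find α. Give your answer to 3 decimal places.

α ≈ 0.752

Set the two utilities equal: 91^α·6^(1−α) = 104^α·4^(1−α).
(91/104)^α = (4/6)^(1−α); take logs: α·ln(91/104) = (1−α)·ln(4/6), i.e. α·-0.133531 = (1−α)·-0.405465.
Thus α·(-0.538996) = -0.405465, so α = -0.405465/-0.538996 ≈ 0.752.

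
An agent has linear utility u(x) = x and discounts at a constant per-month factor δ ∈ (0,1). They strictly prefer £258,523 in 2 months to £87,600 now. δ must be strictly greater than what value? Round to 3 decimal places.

δ > 0.582

Comparing present values: 87600 < δ^2·258523.
So δ^2 > 87600/258523 = 0.33885; taking the square root of both positive sides preserves the inequality.
δ > (87600/258523)^(1/2) ≈ 0.582.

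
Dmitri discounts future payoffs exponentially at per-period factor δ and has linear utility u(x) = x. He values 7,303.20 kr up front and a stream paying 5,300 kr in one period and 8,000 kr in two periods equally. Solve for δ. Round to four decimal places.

δ ≈ 0.6800

Present value of the stream is 5300·δ + 8000·δ². Indifference gives 5300δ + 8000δ² = 7303.20.
That is, 8000δ² + 5300δ − 7303.20 = 0, a quadratic in δ.
The positive root is δ = [−5300 + √(5300² + 4·8000·7303.20)] / (2·8000) = (−5300 + 16180.000)/16000 ≈ 0.6800.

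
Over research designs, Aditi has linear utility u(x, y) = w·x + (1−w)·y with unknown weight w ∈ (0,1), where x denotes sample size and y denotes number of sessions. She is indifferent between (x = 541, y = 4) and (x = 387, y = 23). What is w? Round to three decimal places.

w = 0.110

u(541,4) = u(387,23) means w·541 + (1−w)·4 = w·387 + (1−w)·23.
Rearranging, 154·w − 19·(1−w) = 0.
Hence w = 19/(154+19) = 19/173 = 0.110.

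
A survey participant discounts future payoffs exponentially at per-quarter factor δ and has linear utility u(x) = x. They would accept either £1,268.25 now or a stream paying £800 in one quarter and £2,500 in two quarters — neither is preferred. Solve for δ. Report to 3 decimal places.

δ ≈ 0.570

Present value of the stream is 800·δ + 2500·δ². Indifference gives 800δ + 2500δ² = 1268.25.
That is, 2500δ² + 800δ − 1268.25 = 0, a quadratic in δ.
The positive root is δ = [−800 + √(800² + 4·2500·1268.25)] / (2·2500) = (−800 + 3650.000)/5000 ≈ 0.570.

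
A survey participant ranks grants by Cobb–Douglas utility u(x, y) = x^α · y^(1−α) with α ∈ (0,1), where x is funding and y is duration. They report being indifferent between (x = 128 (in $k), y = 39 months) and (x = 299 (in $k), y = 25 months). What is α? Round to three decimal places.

α ≈ 0.344

Indifference: 128^α · 39^(1−α) = 299^α · 25^(1−α).
Rearrange to (128/299)^α = (25/39)^(1−α) and take logs: α·-0.848413 = (1−α)·-0.444686.
So α/(1−α) = (-0.444686)/(-0.848413) = 0.524139, and α = 0.524139/1.524139 ≈ 0.344.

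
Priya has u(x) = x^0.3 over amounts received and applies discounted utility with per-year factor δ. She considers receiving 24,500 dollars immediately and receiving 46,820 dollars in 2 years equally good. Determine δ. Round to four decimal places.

Equating discounted utilities: u(24500) = δ^2·u(46820) ⇒ δ^2 = u(24500)/u(46820).
Since u(x) = x^0.3, δ^2 = (24500/46820)^0.3 = 0.52328^0.3 = 0.82342.
Hence δ = (0.82342)^(1/2) = 0.907424.

δ ≈ 0.9074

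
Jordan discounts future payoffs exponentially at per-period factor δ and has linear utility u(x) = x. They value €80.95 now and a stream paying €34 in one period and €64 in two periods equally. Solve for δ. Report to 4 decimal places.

Present value of the stream is 34·δ + 64·δ². Indifference gives 34δ + 64δ² = 80.95.
Rearranged: 64δ² + 34δ − 80.95 = 0.
δ = (−34 + √(34² + 4·64·80.95)) / (2·64) = (−34 + √21879.20) / 128 ≈ 0.8900.

δ ≈ 0.8900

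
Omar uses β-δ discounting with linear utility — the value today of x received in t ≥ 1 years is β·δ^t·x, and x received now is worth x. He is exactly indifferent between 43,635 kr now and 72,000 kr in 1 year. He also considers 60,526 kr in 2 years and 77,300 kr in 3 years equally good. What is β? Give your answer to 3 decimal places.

Both payoffs in the second observation are in the future, so β drops out: δ^2·60526 = δ^3·77300 ⇒ δ = 60526/77300 = 0.78300.
Now use the now-vs-future pair: 43635 = β·δ·72000 gives β = 43635/(0.78300·72000) ≈ 0.774.

β ≈ 0.774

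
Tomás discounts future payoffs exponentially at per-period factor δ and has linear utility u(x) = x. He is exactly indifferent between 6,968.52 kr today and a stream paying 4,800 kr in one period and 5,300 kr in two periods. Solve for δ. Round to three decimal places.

Equating present values: 6968.52 = 4800δ + 5300δ².
So 5300δ² + 4800δ − 6968.52 = 0.
δ = (−4800 + √(4800² + 4·5300·6968.52)) / (2·5300) = (−4800 + √170772624.00) / 10600 ≈ 0.780.

δ ≈ 0.780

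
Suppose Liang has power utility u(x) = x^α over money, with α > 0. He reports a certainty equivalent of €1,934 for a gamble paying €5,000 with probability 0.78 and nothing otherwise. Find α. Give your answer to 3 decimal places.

EU(lottery) = 0.78·5000^α + 0.22·0 = 0.78·5000^α.
Indifference: 1934^α = 0.78·5000^α, so (1934/5000)^α = 0.78.
Taking logs: α·ln(1934/5000) = ln(0.78), so α = -0.248461 / -0.949848 ≈ 0.262.

α ≈ 0.262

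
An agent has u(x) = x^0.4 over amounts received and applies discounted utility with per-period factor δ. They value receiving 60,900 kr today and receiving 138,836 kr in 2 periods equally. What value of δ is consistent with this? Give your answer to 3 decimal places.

Equating discounted utilities: u(60900) = δ^2·u(138836) ⇒ δ^2 = u(60900)/u(138836).
With u(x) = x^0.4: δ^2 = 60900^0.4/138836^0.4 = (60900/138836)^0.4 = 0.71919.
So δ = 0.71919^(1/2) ≈ 0.848.

δ ≈ 0.848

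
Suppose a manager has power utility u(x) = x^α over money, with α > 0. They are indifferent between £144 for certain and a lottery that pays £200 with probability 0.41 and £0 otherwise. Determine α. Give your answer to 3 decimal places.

α ≈ 2.714

EU(lottery) = 0.41·200^α + 0.59·0 = 0.41·200^α.
Indifference: 144^α = 0.41·200^α, so (144/200)^α = 0.41.
Taking logs: α·ln(144/200) = ln(0.41), so α = -0.891598 / -0.328504 ≈ 2.714.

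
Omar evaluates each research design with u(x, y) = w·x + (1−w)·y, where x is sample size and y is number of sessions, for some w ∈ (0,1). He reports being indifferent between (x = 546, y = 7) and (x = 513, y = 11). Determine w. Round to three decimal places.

w = 0.108

Equating utilities: w·546 + (1−w)·7 = w·513 + (1−w)·11.
Collecting terms: w·33 = (1−w)·4.
So w/(1−w) = 4/33 = 0.1212, giving w = 4/(33+4) = 0.108.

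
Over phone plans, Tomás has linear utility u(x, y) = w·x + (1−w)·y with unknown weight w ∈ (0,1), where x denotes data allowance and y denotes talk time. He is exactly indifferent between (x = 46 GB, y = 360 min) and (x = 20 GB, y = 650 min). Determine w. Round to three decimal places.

u(46,360) = u(20,650) means w·46 + (1−w)·360 = w·20 + (1−w)·650.
Rearranging, 26·w − 290·(1−w) = 0.
The marginal rate of substitution is 290/26, so w = 290/(26+290) = 0.918.

w = 0.918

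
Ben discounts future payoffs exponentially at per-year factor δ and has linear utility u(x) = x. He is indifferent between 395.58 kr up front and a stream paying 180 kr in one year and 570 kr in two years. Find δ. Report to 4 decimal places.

δ ≈ 0.6900

Present value of the stream is 180·δ + 570·δ². Indifference gives 180δ + 570δ² = 395.58.
That is, 570δ² + 180δ − 395.58 = 0, a quadratic in δ.
δ = (−180 + √(180² + 4·570·395.58)) / (2·570) = (−180 + √934322.40) / 1140 ≈ 0.6900.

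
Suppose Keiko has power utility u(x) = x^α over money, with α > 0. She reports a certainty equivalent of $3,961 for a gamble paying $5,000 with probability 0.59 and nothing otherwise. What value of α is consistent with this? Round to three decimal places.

α ≈ 2.265

EU(lottery) = 0.59·5000^α + 0.41·0 = 0.59·5000^α.
Equating: 3961^α = 0.59·5000^α, i.e. 0.7922^α = 0.59.
α = ln(0.59) / ln(3961/5000) = -0.527633/-0.232941 ≈ 2.265.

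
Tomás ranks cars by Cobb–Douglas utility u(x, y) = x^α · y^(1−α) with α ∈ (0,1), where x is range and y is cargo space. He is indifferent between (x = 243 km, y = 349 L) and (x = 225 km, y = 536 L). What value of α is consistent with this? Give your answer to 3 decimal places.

α ≈ 0.848

The Cobb–Douglas utilities coincide, so 243^α·349^(1−α) = 225^α·536^(1−α).
(243/225)^α = (536/349)^(1−α); take logs: α·ln(243/225) = (1−α)·ln(536/349), i.e. α·0.076961 = (1−α)·0.429062.
With A = 0.076961 and B = 0.429062: α·A = (1−α)·B, so α = B/(A+B) = 0.429062/0.506023 ≈ 0.848.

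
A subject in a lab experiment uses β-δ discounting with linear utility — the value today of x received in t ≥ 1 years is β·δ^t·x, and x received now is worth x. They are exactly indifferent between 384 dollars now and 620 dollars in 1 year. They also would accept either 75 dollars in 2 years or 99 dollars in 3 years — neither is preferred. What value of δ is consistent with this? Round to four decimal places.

δ ≈ 0.7576

The second indifference involves only future payoffs, so β cancels: β·δ^2·75 = β·δ^3·99, giving δ = 75/99 = 0.75758.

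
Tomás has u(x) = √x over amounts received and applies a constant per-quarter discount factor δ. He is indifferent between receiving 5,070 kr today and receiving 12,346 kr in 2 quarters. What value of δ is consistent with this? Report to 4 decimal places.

Equating discounted utilities: u(5070) = δ^2·u(12346) ⇒ δ^2 = u(5070)/u(12346).
With u(x) = √x: δ^2 = √5070/√12346 = √(5070/12346) = 0.64083.
Taking the square root: δ = 0.64083^(1/2) ≈ 0.8005.

δ ≈ 0.8005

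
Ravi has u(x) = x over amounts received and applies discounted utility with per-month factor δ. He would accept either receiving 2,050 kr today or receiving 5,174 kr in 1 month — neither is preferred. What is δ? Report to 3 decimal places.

Indifference means u(2050) = δ · u(5174), so δ = u(2050)/u(5174).
With u(x) = x: δ = 2050/5174 = 0.39621.

δ ≈ 0.396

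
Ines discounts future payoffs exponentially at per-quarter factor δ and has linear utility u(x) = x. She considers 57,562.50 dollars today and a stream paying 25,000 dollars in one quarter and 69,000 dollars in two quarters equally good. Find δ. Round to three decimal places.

δ ≈ 0.750

Equating present values: 57562.50 = 25000δ + 69000δ².
Rearranged: 69000δ² + 25000δ − 57562.50 = 0.
By the quadratic formula (taking the positive root), δ = (−25000 + √16512250000.00) / 138000 ≈ 0.750.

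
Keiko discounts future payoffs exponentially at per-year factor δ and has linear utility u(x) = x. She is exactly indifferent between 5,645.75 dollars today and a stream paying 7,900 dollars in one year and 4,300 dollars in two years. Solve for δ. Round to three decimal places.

Present value of the stream is 7900·δ + 4300·δ². Indifference gives 7900δ + 4300δ² = 5645.75.
So 4300δ² + 7900δ − 5645.75 = 0.
By the quadratic formula (taking the positive root), δ = (−7900 + √159516900.00) / 8600 ≈ 0.550.

δ ≈ 0.550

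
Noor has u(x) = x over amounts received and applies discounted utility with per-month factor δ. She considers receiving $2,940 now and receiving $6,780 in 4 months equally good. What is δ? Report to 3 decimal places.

δ ≈ 0.811

The payoff in 4 months is discounted by δ^4, so u(2940) = δ^4·u(6780) and δ^4 = u(2940)/u(6780).
With u(x) = x: δ^4 = 2940/6780 = 0.43363.
So δ = 0.43363^(1/4) ≈ 0.811.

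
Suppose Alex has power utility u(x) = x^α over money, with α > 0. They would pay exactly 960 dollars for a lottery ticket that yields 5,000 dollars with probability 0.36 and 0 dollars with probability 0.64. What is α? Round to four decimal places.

Since u(0) = 0, the lottery's EU is 0.36·5000^α.
Setting u(960) equal to that: 960^α = 0.36·5000^α ⇒ (960/5000)^α = 0.36.
Taking logs: α·ln(960/5000) = ln(0.36), so α = -1.0216512 / -1.6502599 ≈ 0.6191.

α ≈ 0.6191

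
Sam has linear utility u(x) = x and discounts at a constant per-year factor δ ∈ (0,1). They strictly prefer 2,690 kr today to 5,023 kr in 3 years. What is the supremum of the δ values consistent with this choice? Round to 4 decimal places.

δ < 0.8121

Comparing present values: 2690 > δ^3·5023.
Dividing by 5023: δ^3 < 0.53554. Both sides are positive, so the cube root keeps the direction.
δ < (2690/5023)^(1/3) ≈ 0.8121.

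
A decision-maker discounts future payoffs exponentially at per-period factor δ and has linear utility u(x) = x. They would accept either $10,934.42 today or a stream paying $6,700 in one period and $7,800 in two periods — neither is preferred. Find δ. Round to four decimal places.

δ ≈ 0.8300

The stream is worth 6700δ + 7800δ² today, so 6700δ + 7800δ² = 10934.42.
So 7800δ² + 6700δ − 10934.42 = 0.
The positive root is δ = [−6700 + √(6700² + 4·7800·10934.42)] / (2·7800) = (−6700 + 19648.000)/15600 ≈ 0.8300.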